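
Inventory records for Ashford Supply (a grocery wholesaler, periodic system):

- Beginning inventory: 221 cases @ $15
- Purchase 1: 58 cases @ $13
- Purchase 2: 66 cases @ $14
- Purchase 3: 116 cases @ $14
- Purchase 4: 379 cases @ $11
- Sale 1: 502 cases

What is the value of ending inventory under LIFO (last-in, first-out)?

Ending inventory = $4,895

Sale 1 (502) [LIFO — newest first]: 379 @ $11 + 116 @ $14 + 7 @ $14 = $5,891
Ending inventory: 221 @ $15 + 58 @ $13 + 59 @ $14 = $4,895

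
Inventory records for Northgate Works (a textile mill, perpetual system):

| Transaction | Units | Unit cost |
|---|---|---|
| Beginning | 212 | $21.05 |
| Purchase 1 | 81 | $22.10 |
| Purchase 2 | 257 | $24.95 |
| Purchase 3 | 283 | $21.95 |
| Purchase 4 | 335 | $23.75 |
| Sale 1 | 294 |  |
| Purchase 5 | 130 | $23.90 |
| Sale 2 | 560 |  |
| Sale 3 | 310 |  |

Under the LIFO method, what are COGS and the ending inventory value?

Sale 1 (294) [LIFO — newest first]: 294 @ $23.75 = $6,982.50
Sale 2 (560) [LIFO — newest first]: 130 @ $23.90 + 41 @ $23.75 + 283 @ $21.95 + 106 @ $24.95 = $12,937.30
Sale 3 (310) [LIFO — newest first]: 151 @ $24.95 + 81 @ $22.10 + 78 @ $21.05 = $7,199.45
Total COGS = $6,982.50 + $12,937.30 + $7,199.45 = $27,119.25
Ending inventory: 134 @ $21.05 = $2,820.70

COGS = $27,119.25; ending inventory = $2,820.70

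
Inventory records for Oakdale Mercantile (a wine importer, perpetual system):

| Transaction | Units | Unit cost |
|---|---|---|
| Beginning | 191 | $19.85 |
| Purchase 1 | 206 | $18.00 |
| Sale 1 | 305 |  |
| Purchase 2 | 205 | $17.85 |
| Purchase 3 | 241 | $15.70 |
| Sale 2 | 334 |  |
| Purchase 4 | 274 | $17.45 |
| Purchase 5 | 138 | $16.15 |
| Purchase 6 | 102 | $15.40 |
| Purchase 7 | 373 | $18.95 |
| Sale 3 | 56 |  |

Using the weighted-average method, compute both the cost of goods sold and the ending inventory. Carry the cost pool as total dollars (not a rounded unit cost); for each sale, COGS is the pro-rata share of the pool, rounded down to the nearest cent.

After Beginning: 191 on hand, pool $3,791.35 (≈ $19.8500 each)
After Purchase 1: 397 on hand, pool $7,499.35 (≈ $18.8901 each)
Sale 1, sell 305: 305/397 × $7,499.35 → $5,761.46
After Purchase 2: 297 on hand, pool $5,397.14 (≈ $18.1722 each)
After Purchase 3: 538 on hand, pool $9,180.84 (≈ $17.0648 each)
Sale 2, sell 334: 334/538 × $9,180.84 → $5,699.62
After Purchase 4: 478 on hand, pool $8,262.52 (≈ $17.2856 each)
After Purchase 5: 616 on hand, pool $10,491.22 (≈ $17.0312 each)
After Purchase 6: 718 on hand, pool $12,062.02 (≈ $16.7995 each)
After Purchase 7: 1091 on hand, pool $19,130.37 (≈ $17.5347 each)
Sale 3, sell 56: 56/1091 × $19,130.37 → $981.94
Total COGS = $5,761.46 + $5,699.62 + $981.94 = $12,443.02
Ending inventory (cost pool remaining) = $18,148.43

COGS = $12,443.02; ending inventory = $18,148.43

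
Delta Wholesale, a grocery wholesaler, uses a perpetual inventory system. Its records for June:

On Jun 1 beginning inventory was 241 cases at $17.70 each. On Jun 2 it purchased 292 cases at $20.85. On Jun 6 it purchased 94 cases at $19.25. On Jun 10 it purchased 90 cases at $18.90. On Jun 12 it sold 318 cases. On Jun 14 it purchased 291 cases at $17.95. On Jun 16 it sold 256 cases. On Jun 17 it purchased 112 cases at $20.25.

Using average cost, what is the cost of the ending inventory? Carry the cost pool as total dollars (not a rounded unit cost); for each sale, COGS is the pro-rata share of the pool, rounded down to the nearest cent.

After Jun 1: 241 on hand, pool $4,265.70 (≈ $17.7000 each)
After Jun 2: 533 on hand, pool $10,353.90 (≈ $19.4257 each)
After Jun 6: 627 on hand, pool $12,163.40 (≈ $19.3994 each)
After Jun 10: 717 on hand, pool $13,864.40 (≈ $19.3367 each)
Jun 12, sell 318: 318/717 × $13,864.40 → $6,149.06
After Jun 14: 690 on hand, pool $12,938.79 (≈ $18.7519 each)
Jun 16, sell 256: 256/690 × $12,938.79 → $4,800.47
After Jun 17: 546 on hand, pool $10,406.32 (≈ $19.0592 each)
Total COGS = $6,149.06 + $4,800.47 = $10,949.53
Ending inventory (cost pool remaining) = $10,406.32

Ending inventory = $10,406.32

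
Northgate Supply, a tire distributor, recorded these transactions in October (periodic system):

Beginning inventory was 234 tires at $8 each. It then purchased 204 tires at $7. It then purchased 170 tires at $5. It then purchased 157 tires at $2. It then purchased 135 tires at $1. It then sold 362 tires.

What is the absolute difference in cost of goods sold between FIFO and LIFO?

$1,969

FIFO COGS: 234 @ $8 + 128 @ $7 = $2,768
LIFO COGS: 135 @ $1 + 157 @ $2 + 70 @ $5 = $799
Difference = |$2,768 − $799| = $1,969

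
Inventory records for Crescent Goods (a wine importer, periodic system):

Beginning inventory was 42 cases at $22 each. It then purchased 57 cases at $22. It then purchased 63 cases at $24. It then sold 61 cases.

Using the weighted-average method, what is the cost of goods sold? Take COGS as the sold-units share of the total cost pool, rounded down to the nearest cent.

COGS = $1,389.44

Sale 1, sell 61: 61/162 × $3,690.00 → $1,389.44
Ending inventory (cost pool remaining) = $2,300.56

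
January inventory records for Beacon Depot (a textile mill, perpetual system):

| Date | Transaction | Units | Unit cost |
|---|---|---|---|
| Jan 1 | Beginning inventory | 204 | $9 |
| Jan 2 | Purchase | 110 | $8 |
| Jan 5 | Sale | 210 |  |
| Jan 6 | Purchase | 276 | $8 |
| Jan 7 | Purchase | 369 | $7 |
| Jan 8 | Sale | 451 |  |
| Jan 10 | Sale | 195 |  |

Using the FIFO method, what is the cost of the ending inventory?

Jan 5, 210 sold [FIFO — oldest first]: 204 @ $9 + 6 @ $8 = $1,884
Jan 8, 451 sold [FIFO — oldest first]: 104 @ $8 + 276 @ $8 + 71 @ $7 = $3,537
Jan 10, 195 sold [FIFO — oldest first]: 195 @ $7 = $1,365
Total COGS = $1,884 + $3,537 + $1,365 = $6,786
Ending inventory: 103 @ $7 = $721

Ending inventory = $721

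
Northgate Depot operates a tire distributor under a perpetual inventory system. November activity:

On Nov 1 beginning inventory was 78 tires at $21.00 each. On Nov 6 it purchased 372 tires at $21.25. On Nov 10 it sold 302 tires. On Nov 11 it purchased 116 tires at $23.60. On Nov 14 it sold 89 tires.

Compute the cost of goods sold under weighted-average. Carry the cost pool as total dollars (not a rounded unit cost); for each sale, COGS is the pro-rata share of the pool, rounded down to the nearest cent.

COGS = $8,385.39

After Nov 1: 78 on hand, pool $1,638.00 (≈ $21.0000 each)
After Nov 6: 450 on hand, pool $9,543.00 (≈ $21.2067 each)
Nov 10, sell 302: 302/450 × $9,543.00 → $6,404.41
After Nov 11: 264 on hand, pool $5,876.19 (≈ $22.2583 each)
Nov 14, sell 89: 89/264 × $5,876.19 → $1,980.98
Total COGS = $6,404.41 + $1,980.98 = $8,385.39
Ending inventory (cost pool remaining) = $3,895.21
Check: goods available $12,280.60 = COGS $8,385.39 + ending $3,895.21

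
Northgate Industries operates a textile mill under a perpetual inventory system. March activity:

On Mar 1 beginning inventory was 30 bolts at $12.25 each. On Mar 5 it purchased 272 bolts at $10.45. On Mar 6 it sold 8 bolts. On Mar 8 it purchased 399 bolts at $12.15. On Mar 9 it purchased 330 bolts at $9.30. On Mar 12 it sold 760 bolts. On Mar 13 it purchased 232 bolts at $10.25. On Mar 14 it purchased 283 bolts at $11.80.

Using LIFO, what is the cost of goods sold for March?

COGS = $8,324.40

Mar 6, 8 sold [LIFO — newest first]: 8 @ $10.45 = $83.60
Mar 12, 760 sold [LIFO — newest first]: 330 @ $9.30 + 399 @ $12.15 + 31 @ $10.45 = $8,240.80
Total COGS = $83.60 + $8,240.80 = $8,324.40
Ending inventory: 30 @ $12.25 + 233 @ $10.45 + 232 @ $10.25 + 283 @ $11.80 = $8,519.75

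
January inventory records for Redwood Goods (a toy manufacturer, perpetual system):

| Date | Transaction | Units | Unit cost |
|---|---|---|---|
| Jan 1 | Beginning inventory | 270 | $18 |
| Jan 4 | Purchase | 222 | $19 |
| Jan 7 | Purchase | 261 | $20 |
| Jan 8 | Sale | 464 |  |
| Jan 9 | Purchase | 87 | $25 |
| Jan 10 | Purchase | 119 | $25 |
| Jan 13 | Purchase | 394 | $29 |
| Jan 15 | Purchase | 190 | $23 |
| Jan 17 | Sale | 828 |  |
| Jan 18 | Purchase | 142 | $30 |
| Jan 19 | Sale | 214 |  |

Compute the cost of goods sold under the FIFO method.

Jan 8, 464 sold [FIFO — oldest first]: 270 @ $18 + 194 @ $19 = $8,546
Jan 17, 828 sold [FIFO — oldest first]: 28 @ $19 + 261 @ $20 + 87 @ $25 + 119 @ $25 + 333 @ $29 = $20,559
Jan 19, 214 sold [FIFO — oldest first]: 61 @ $29 + 153 @ $23 = $5,288
Total COGS = $8,546 + $20,559 + $5,288 = $34,393
Ending inventory: 37 @ $23 + 142 @ $30 = $5,111
Check: goods available $39,504 = COGS $34,393 + ending $5,111

COGS = $34,393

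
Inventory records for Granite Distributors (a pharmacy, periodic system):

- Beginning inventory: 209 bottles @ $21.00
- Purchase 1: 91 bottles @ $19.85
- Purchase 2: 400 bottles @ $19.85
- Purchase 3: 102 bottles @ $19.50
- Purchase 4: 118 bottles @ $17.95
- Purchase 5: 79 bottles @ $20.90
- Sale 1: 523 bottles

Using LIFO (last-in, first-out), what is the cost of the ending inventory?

Ending inventory = $9,688.95

Sale 1 (523) [LIFO — newest first]: 79 @ $20.90 + 118 @ $17.95 + 102 @ $19.50 + 224 @ $19.85 = $10,204.60
Ending inventory: 209 @ $21.00 + 91 @ $19.85 + 176 @ $19.85 = $9,688.95
Check: goods available $19,893.55 = COGS $10,204.60 + ending $9,688.95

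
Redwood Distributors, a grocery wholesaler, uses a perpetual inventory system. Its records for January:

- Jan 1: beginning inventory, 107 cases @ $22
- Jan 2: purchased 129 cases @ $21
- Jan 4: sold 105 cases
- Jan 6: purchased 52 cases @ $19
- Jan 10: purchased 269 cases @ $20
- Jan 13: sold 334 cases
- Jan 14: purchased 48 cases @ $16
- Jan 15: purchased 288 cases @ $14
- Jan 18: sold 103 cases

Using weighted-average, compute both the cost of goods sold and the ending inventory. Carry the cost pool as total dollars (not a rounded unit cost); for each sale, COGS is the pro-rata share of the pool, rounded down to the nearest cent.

After Jan 1: 107 on hand, pool $2,354.00 (≈ $22.0000 each)
After Jan 2: 236 on hand, pool $5,063.00 (≈ $21.4534 each)
Jan 4, sell 105: 105/236 × $5,063.00 → $2,252.60
After Jan 6: 183 on hand, pool $3,798.40 (≈ $20.7563 each)
After Jan 10: 452 on hand, pool $9,178.40 (≈ $20.3062 each)
Jan 13, sell 334: 334/452 × $9,178.40 → $6,782.26
After Jan 14: 166 on hand, pool $3,164.14 (≈ $19.0611 each)
After Jan 15: 454 on hand, pool $7,196.14 (≈ $15.8505 each)
Jan 18, sell 103: 103/454 × $7,196.14 → $1,632.60
Total COGS = $2,252.60 + $6,782.26 + $1,632.60 = $10,667.46
Ending inventory (cost pool remaining) = $5,563.54
Check: goods available $16,231.00 = COGS $10,667.46 + ending $5,563.54

COGS = $10,667.46; ending inventory = $5,563.54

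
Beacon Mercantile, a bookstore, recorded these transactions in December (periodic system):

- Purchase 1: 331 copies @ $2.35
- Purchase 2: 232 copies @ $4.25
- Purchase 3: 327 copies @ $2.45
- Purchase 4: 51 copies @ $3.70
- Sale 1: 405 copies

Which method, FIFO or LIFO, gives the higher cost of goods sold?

LIFO

FIFO COGS: 331 @ $2.35 + 74 @ $4.25 = $1,092.35
LIFO COGS: 51 @ $3.70 + 327 @ $2.45 + 27 @ $4.25 = $1,104.60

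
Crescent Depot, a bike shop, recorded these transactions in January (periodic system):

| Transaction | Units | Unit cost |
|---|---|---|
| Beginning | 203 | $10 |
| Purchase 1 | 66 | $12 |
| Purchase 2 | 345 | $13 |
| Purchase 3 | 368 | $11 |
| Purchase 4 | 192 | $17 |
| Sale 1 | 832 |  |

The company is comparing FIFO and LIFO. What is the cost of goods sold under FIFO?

COGS = $9,705

FIFO COGS: 203 @ $10 + 66 @ $12 + 345 @ $13 + 218 @ $11 = $9,705
LIFO COGS: 192 @ $17 + 368 @ $11 + 272 @ $13 = $10,848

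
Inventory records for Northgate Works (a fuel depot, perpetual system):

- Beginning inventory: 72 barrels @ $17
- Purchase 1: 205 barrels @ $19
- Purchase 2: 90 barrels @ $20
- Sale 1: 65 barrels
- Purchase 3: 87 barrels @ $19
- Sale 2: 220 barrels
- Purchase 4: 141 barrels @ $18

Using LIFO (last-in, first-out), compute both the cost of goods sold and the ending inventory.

Sale 1 (65) [LIFO — newest first]: 65 @ $20 = $1,300
Sale 2 (220) [LIFO — newest first]: 87 @ $19 + 25 @ $20 + 108 @ $19 = $4,205
Total COGS = $1,300 + $4,205 = $5,505
Ending inventory: 72 @ $17 + 97 @ $19 + 141 @ $18 = $5,605
Check: goods available $11,110 = COGS $5,505 + ending $5,605

COGS = $5,505; ending inventory = $5,605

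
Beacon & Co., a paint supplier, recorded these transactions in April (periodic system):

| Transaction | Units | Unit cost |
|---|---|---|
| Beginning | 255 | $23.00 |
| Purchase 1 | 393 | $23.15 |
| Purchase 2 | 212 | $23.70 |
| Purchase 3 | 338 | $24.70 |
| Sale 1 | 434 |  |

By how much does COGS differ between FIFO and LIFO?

$614.95

FIFO COGS: 255 @ $23.00 + 179 @ $23.15 = $10,008.85
LIFO COGS: 338 @ $24.70 + 96 @ $23.70 = $10,623.80
Difference = |$10,008.85 − $10,623.80| = $614.95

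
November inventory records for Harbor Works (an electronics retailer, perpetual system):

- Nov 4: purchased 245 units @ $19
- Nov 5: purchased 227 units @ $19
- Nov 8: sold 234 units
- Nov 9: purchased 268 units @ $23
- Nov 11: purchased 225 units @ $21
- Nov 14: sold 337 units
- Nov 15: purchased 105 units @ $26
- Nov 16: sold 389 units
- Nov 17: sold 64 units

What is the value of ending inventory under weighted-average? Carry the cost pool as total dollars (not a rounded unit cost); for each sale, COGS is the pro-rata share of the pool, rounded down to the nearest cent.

Ending inventory = $1,017.39

After Nov 4: 245 on hand, pool $4,655.00 (≈ $19.0000 each)
After Nov 5: 472 on hand, pool $8,968.00 (≈ $19.0000 each)
Nov 8, sell 234: 234/472 × $8,968.00 → $4,446.00
After Nov 9: 506 on hand, pool $10,686.00 (≈ $21.1186 each)
After Nov 11: 731 on hand, pool $15,411.00 (≈ $21.0821 each)
Nov 14, sell 337: 337/731 × $15,411.00 → $7,104.66
After Nov 15: 499 on hand, pool $11,036.34 (≈ $22.1169 each)
Nov 16, sell 389: 389/499 × $11,036.34 → $8,603.47
Nov 17, sell 64: 64/110 × $2,432.87 → $1,415.48
Total COGS = $4,446.00 + $7,104.66 + $8,603.47 + $1,415.48 = $21,569.61
Ending inventory (cost pool remaining) = $1,017.39
Check: goods available $22,587.00 = COGS $21,569.61 + ending $1,017.39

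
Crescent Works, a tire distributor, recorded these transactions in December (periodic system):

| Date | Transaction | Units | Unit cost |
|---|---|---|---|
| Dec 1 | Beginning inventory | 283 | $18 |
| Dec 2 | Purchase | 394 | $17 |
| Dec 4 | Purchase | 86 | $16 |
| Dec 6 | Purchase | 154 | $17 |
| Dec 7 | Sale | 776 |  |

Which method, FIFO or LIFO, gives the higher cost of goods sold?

FIFO

FIFO COGS: 283 @ $18 + 394 @ $17 + 86 @ $16 + 13 @ $17 = $13,389
LIFO COGS: 154 @ $17 + 86 @ $16 + 394 @ $17 + 142 @ $18 = $13,248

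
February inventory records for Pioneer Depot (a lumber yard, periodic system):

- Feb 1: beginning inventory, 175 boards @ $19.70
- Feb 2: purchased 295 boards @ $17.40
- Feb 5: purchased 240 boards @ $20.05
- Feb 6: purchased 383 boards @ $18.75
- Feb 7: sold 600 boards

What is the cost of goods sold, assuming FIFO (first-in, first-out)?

Feb 7, 600 sold [FIFO — oldest first]: 175 @ $19.70 + 295 @ $17.40 + 130 @ $20.05 = $11,187.00
Ending inventory: 110 @ $20.05 + 383 @ $18.75 = $9,386.75

COGS = $11,187.00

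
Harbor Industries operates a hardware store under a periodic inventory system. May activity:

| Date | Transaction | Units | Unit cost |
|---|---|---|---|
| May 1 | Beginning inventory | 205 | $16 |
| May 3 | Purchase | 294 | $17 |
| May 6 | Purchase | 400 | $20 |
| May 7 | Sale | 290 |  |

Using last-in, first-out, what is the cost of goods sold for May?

May 7, 290 sold [LIFO — newest first]: 290 @ $20 = $5,800
Ending inventory: 205 @ $16 + 294 @ $17 + 110 @ $20 = $10,478
Check: goods available $16,278 = COGS $5,800 + ending $10,478

COGS = $5,800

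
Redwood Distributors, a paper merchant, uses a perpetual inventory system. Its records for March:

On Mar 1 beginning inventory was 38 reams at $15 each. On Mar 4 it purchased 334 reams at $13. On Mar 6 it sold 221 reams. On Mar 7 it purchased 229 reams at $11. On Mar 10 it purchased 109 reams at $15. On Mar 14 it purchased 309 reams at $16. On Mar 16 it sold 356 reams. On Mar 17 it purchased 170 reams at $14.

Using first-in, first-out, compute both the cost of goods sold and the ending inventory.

Mar 6, 221 sold [FIFO — oldest first]: 38 @ $15 + 183 @ $13 = $2,949
Mar 16, 356 sold [FIFO — oldest first]: 151 @ $13 + 205 @ $11 = $4,218
Total COGS = $2,949 + $4,218 = $7,167
Ending inventory: 24 @ $11 + 109 @ $15 + 309 @ $16 + 170 @ $14 = $9,223

COGS = $7,167; ending inventory = $9,223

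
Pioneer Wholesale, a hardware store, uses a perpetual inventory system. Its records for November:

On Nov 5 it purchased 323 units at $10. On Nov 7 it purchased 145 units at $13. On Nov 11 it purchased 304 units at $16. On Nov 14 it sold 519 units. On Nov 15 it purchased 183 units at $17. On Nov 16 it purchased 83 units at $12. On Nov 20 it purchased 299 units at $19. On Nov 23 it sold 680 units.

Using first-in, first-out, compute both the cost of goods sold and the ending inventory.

Nov 14, 519 sold [FIFO — oldest first]: 323 @ $10 + 145 @ $13 + 51 @ $16 = $5,931
Nov 23, 680 sold [FIFO — oldest first]: 253 @ $16 + 183 @ $17 + 83 @ $12 + 161 @ $19 = $11,214
Total COGS = $5,931 + $11,214 = $17,145
Ending inventory: 138 @ $19 = $2,622

COGS = $17,145; ending inventory = $2,622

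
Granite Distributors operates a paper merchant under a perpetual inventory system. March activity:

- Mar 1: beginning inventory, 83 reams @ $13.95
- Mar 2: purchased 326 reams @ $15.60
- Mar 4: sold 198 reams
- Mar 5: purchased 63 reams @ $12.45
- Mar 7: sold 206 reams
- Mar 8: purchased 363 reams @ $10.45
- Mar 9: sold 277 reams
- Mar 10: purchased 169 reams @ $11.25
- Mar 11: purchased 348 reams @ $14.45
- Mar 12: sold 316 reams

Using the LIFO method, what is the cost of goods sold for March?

Mar 4, 198 sold [LIFO — newest first]: 198 @ $15.60 = $3,088.80
Mar 7, 206 sold [LIFO — newest first]: 63 @ $12.45 + 128 @ $15.60 + 15 @ $13.95 = $2,990.40
Mar 9, 277 sold [LIFO — newest first]: 277 @ $10.45 = $2,894.65
Mar 12, 316 sold [LIFO — newest first]: 316 @ $14.45 = $4,566.20
Total COGS = $3,088.80 + $2,990.40 + $2,894.65 + $4,566.20 = $13,540.05
Ending inventory: 68 @ $13.95 + 86 @ $10.45 + 169 @ $11.25 + 32 @ $14.45 = $4,210.95
Check: goods available $17,751.00 = COGS $13,540.05 + ending $4,210.95

COGS = $13,540.05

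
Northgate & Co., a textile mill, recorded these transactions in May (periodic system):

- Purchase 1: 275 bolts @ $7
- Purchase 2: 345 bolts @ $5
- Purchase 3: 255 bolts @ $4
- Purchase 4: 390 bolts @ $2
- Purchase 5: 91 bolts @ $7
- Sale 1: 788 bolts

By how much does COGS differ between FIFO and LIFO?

$1,625

FIFO COGS: 275 @ $7 + 345 @ $5 + 168 @ $4 = $4,322
LIFO COGS: 91 @ $7 + 390 @ $2 + 255 @ $4 + 52 @ $5 = $2,697
Difference = |$4,322 − $2,697| = $1,625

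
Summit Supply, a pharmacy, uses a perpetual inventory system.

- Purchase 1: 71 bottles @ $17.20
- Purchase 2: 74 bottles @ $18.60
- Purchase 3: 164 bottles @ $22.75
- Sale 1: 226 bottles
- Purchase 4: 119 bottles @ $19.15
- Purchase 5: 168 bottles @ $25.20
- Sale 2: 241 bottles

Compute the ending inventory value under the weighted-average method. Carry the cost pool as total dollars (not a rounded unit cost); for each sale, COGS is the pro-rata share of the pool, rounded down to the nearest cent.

After Purchase 1: 71 on hand, pool $1,221.20 (≈ $17.2000 each)
After Purchase 2: 145 on hand, pool $2,597.60 (≈ $17.9145 each)
After Purchase 3: 309 on hand, pool $6,328.60 (≈ $20.4809 each)
Sale 1, sell 226: 226/309 × $6,328.60 → $4,628.68
After Purchase 4: 202 on hand, pool $3,978.77 (≈ $19.6969 each)
After Purchase 5: 370 on hand, pool $8,212.37 (≈ $22.1956 each)
Sale 2, sell 241: 241/370 × $8,212.37 → $5,349.13
Total COGS = $4,628.68 + $5,349.13 = $9,977.81
Ending inventory (cost pool remaining) = $2,863.24

Ending inventory = $2,863.24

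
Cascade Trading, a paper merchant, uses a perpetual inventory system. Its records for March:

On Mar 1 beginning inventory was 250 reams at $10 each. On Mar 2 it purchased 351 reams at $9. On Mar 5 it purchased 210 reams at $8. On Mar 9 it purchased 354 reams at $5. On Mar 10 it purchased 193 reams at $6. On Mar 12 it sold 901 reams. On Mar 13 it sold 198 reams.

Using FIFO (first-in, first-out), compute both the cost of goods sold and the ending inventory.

COGS = $8,779; ending inventory = $1,488

Mar 12, 901 sold [FIFO — oldest first]: 250 @ $10 + 351 @ $9 + 210 @ $8 + 90 @ $5 = $7,789
Mar 13, 198 sold [FIFO — oldest first]: 198 @ $5 = $990
Total COGS = $7,789 + $990 = $8,779
Ending inventory: 66 @ $5 + 193 @ $6 = $1,488
Check: goods available $10,267 = COGS $8,779 + ending $1,488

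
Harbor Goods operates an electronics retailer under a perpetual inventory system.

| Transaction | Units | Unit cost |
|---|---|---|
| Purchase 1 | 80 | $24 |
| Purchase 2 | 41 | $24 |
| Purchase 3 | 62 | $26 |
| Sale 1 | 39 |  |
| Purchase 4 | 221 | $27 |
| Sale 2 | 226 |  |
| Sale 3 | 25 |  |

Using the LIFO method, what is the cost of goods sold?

COGS = $7,747

Sale 1 (39) [LIFO — newest first]: 39 @ $26 = $1,014
Sale 2 (226) [LIFO — newest first]: 221 @ $27 + 5 @ $26 = $6,097
Sale 3 (25) [LIFO — newest first]: 18 @ $26 + 7 @ $24 = $636
Total COGS = $1,014 + $6,097 + $636 = $7,747
Ending inventory: 80 @ $24 + 34 @ $24 = $2,736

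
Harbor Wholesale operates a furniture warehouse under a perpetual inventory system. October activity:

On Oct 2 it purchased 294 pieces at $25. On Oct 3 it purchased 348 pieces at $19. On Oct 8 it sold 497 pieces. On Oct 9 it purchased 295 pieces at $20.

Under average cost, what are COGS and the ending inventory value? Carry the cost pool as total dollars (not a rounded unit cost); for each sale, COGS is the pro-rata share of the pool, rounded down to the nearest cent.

COGS = $10,808.58; ending inventory = $9,053.42

After Oct 2: 294 on hand, pool $7,350.00 (≈ $25.0000 each)
After Oct 3: 642 on hand, pool $13,962.00 (≈ $21.7477 each)
Oct 8, sell 497: 497/642 × $13,962.00 → $10,808.58
After Oct 9: 440 on hand, pool $9,053.42 (≈ $20.5760 each)
Ending inventory (cost pool remaining) = $9,053.42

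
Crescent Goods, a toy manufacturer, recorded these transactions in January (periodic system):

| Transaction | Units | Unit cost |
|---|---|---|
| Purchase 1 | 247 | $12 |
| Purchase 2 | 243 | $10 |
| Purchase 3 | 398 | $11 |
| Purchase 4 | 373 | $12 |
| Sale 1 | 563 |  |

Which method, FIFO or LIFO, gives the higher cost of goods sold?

FIFO COGS: 247 @ $12 + 243 @ $10 + 73 @ $11 = $6,197
LIFO COGS: 373 @ $12 + 190 @ $11 = $6,566

LIFO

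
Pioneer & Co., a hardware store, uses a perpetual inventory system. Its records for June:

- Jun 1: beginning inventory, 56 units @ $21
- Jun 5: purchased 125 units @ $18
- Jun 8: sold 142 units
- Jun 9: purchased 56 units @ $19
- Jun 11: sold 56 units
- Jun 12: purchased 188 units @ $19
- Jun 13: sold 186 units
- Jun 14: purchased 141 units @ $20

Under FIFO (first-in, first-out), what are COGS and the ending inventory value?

Jun 8, 142 sold [FIFO — oldest first]: 56 @ $21 + 86 @ $18 = $2,724
Jun 11, 56 sold [FIFO — oldest first]: 39 @ $18 + 17 @ $19 = $1,025
Jun 13, 186 sold [FIFO — oldest first]: 39 @ $19 + 147 @ $19 = $3,534
Total COGS = $2,724 + $1,025 + $3,534 = $7,283
Ending inventory: 41 @ $19 + 141 @ $20 = $3,599
Check: goods available $10,882 = COGS $7,283 + ending $3,599

COGS = $7,283; ending inventory = $3,599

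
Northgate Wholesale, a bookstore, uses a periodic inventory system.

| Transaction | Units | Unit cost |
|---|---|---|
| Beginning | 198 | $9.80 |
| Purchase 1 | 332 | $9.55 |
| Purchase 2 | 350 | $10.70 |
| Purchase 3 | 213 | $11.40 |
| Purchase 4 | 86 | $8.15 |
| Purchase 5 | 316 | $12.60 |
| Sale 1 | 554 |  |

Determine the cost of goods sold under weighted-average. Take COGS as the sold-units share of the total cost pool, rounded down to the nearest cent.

COGS = $5,916.75

Sale 1, sell 554: 554/1495 × $15,966.70 → $5,916.75
Ending inventory (cost pool remaining) = $10,049.95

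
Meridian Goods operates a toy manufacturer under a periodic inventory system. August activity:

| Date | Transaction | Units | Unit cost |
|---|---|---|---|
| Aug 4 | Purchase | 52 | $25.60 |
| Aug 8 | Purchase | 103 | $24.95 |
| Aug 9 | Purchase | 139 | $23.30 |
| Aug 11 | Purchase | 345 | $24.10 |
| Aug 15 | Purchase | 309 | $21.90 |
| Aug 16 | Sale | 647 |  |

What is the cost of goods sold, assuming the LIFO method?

COGS = $14,912.90

Aug 16, 647 sold [LIFO — newest first]: 309 @ $21.90 + 338 @ $24.10 = $14,912.90
Ending inventory: 52 @ $25.60 + 103 @ $24.95 + 139 @ $23.30 + 7 @ $24.10 = $7,308.45
Check: goods available $22,221.35 = COGS $14,912.90 + ending $7,308.45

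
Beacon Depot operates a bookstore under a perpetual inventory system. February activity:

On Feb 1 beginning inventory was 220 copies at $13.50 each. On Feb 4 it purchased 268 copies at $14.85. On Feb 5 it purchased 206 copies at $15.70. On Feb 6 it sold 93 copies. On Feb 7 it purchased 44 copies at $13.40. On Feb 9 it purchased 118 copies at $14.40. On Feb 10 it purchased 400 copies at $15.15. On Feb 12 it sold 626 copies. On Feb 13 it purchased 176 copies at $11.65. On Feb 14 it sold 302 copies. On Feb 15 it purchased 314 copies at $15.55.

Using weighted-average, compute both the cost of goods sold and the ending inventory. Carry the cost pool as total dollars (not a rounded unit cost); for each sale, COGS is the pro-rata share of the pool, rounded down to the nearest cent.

COGS = $14,831.76; ending inventory = $10,634.14

After Feb 1: 220 on hand, pool $2,970.00 (≈ $13.5000 each)
After Feb 4: 488 on hand, pool $6,949.80 (≈ $14.2414 each)
After Feb 5: 694 on hand, pool $10,184.00 (≈ $14.6744 each)
Feb 6, sell 93: 93/694 × $10,184.00 → $1,364.71
After Feb 7: 645 on hand, pool $9,408.89 (≈ $14.5874 each)
After Feb 9: 763 on hand, pool $11,108.09 (≈ $14.5584 each)
After Feb 10: 1163 on hand, pool $17,168.09 (≈ $14.7619 each)
Feb 12, sell 626: 626/1163 × $17,168.09 → $9,240.94
After Feb 13: 713 on hand, pool $9,977.55 (≈ $13.9938 each)
Feb 14, sell 302: 302/713 × $9,977.55 → $4,226.11
After Feb 15: 725 on hand, pool $10,634.14 (≈ $14.6678 each)
Total COGS = $1,364.71 + $9,240.94 + $4,226.11 = $14,831.76
Ending inventory (cost pool remaining) = $10,634.14
Check: goods available $25,465.90 = COGS $14,831.76 + ending $10,634.14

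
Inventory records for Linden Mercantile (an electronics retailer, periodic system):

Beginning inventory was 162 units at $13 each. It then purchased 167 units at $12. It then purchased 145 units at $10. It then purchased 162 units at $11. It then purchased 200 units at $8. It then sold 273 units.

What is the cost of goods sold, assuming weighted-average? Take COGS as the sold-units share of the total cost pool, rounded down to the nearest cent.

COGS = $2,920.05

Sale 1, sell 273: 273/836 × $8,942.00 → $2,920.05
Ending inventory (cost pool remaining) = $6,021.95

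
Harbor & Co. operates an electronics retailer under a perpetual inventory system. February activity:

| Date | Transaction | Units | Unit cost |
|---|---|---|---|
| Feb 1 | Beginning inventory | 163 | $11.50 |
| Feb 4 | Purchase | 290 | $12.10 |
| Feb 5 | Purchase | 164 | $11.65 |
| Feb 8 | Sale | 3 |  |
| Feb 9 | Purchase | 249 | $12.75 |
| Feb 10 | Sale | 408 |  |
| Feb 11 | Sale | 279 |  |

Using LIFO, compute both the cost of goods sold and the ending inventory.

COGS = $8,437.05; ending inventory = $2,031.80

Feb 8, 3 sold [LIFO — newest first]: 3 @ $11.65 = $34.95
Feb 10, 408 sold [LIFO — newest first]: 249 @ $12.75 + 159 @ $11.65 = $5,027.10
Feb 11, 279 sold [LIFO — newest first]: 2 @ $11.65 + 277 @ $12.10 = $3,375.00
Total COGS = $34.95 + $5,027.10 + $3,375.00 = $8,437.05
Ending inventory: 163 @ $11.50 + 13 @ $12.10 = $2,031.80
Check: goods available $10,468.85 = COGS $8,437.05 + ending $2,031.80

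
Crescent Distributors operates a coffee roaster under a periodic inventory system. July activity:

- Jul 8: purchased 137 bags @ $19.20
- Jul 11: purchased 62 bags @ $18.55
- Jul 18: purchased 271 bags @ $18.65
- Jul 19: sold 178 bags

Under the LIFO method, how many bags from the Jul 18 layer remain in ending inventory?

Jul 19, 178 sold [LIFO — newest first]: 178 @ $18.65 = $3,319.70
Ending inventory: 137 @ $19.20 + 62 @ $18.55 + 93 @ $18.65 = $5,514.95

93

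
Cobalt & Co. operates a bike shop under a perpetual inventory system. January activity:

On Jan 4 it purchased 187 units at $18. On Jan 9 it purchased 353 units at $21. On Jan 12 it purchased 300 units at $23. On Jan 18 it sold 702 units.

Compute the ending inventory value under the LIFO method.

Jan 18, 702 sold [LIFO — newest first]: 300 @ $23 + 353 @ $21 + 49 @ $18 = $15,195
Ending inventory: 138 @ $18 = $2,484

Ending inventory = $2,484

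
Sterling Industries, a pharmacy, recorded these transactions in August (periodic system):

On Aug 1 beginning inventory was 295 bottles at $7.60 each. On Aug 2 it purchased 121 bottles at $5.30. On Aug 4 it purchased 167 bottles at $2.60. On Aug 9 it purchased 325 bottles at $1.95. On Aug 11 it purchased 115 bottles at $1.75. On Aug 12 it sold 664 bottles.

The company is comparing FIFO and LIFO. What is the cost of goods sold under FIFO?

FIFO COGS: 295 @ $7.60 + 121 @ $5.30 + 167 @ $2.60 + 81 @ $1.95 = $3,475.45
LIFO COGS: 115 @ $1.75 + 325 @ $1.95 + 167 @ $2.60 + 57 @ $5.30 = $1,571.30

COGS = $3,475.45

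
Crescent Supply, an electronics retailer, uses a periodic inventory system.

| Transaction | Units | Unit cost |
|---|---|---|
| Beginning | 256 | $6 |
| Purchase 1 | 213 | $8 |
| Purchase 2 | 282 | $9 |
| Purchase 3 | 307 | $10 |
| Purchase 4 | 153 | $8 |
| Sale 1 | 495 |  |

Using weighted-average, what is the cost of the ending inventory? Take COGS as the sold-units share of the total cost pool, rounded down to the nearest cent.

Ending inventory = $5,955.04

Sale 1, sell 495: 495/1211 × $10,072.00 → $4,116.96
Ending inventory (cost pool remaining) = $5,955.04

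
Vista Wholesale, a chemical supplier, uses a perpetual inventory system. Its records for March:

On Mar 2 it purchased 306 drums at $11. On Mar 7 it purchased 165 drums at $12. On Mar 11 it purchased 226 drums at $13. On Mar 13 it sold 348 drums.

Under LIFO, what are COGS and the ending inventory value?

Mar 13, 348 sold [LIFO — newest first]: 226 @ $13 + 122 @ $12 = $4,402
Ending inventory: 306 @ $11 + 43 @ $12 = $3,882

COGS = $4,402; ending inventory = $3,882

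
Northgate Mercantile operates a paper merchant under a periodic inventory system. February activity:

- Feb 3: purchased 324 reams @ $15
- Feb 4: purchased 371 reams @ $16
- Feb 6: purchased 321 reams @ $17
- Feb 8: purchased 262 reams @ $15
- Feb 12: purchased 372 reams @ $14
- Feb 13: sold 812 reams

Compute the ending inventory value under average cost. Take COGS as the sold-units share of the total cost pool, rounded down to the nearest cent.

Ending inventory = $12,895.56

Feb 13, sell 812: 812/1650 × $25,391.00 → $12,495.44
Ending inventory (cost pool remaining) = $12,895.56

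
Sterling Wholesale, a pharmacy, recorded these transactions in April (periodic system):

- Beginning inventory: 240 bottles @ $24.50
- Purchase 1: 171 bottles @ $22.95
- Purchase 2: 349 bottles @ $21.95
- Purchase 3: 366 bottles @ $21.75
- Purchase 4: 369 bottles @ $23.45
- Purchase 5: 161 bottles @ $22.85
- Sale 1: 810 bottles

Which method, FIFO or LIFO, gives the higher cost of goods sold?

FIFO

FIFO COGS: 240 @ $24.50 + 171 @ $22.95 + 349 @ $21.95 + 50 @ $21.75 = $18,552.50
LIFO COGS: 161 @ $22.85 + 369 @ $23.45 + 280 @ $21.75 = $18,421.90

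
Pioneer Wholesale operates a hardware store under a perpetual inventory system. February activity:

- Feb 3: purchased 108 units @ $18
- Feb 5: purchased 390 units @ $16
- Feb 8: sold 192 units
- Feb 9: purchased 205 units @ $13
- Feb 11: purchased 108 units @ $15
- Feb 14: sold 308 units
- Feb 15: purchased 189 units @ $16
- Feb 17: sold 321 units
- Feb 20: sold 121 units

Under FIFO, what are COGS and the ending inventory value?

Feb 8, 192 sold [FIFO — oldest first]: 108 @ $18 + 84 @ $16 = $3,288
Feb 14, 308 sold [FIFO — oldest first]: 306 @ $16 + 2 @ $13 = $4,922
Feb 17, 321 sold [FIFO — oldest first]: 203 @ $13 + 108 @ $15 + 10 @ $16 = $4,419
Feb 20, 121 sold [FIFO — oldest first]: 121 @ $16 = $1,936
Total COGS = $3,288 + $4,922 + $4,419 + $1,936 = $14,565
Ending inventory: 58 @ $16 = $928

COGS = $14,565; ending inventory = $928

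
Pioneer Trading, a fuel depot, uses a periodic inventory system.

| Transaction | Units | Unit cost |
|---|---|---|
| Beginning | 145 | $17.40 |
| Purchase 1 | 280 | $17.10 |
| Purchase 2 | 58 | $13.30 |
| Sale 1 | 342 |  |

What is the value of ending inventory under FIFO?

Sale 1 (342) [FIFO — oldest first]: 145 @ $17.40 + 197 @ $17.10 = $5,891.70
Ending inventory: 83 @ $17.10 + 58 @ $13.30 = $2,190.70

Ending inventory = $2,190.70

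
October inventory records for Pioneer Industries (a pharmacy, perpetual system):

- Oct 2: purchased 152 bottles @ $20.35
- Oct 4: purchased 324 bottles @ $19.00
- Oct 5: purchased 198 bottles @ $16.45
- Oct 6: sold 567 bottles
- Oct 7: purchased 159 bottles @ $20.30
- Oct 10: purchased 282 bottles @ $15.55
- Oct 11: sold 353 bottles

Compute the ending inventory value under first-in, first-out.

Oct 6, 567 sold [FIFO — oldest first]: 152 @ $20.35 + 324 @ $19.00 + 91 @ $16.45 = $10,746.15
Oct 11, 353 sold [FIFO — oldest first]: 107 @ $16.45 + 159 @ $20.30 + 87 @ $15.55 = $6,340.70
Total COGS = $10,746.15 + $6,340.70 = $17,086.85
Ending inventory: 195 @ $15.55 = $3,032.25

Ending inventory = $3,032.25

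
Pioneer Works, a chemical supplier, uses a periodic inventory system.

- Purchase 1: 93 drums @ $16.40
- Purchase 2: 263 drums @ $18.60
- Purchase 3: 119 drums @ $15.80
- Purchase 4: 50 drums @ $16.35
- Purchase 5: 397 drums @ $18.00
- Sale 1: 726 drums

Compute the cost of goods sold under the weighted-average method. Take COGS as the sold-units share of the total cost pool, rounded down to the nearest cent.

Sale 1, sell 726: 726/922 × $16,260.70 → $12,803.97
Ending inventory (cost pool remaining) = $3,456.73

COGS = $12,803.97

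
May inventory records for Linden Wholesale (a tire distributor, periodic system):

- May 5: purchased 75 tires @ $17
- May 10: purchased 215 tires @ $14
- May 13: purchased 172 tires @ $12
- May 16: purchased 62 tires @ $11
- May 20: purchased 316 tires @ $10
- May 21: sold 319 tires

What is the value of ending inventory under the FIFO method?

Ending inventory = $5,558

May 21, 319 sold [FIFO — oldest first]: 75 @ $17 + 215 @ $14 + 29 @ $12 = $4,633
Ending inventory: 143 @ $12 + 62 @ $11 + 316 @ $10 = $5,558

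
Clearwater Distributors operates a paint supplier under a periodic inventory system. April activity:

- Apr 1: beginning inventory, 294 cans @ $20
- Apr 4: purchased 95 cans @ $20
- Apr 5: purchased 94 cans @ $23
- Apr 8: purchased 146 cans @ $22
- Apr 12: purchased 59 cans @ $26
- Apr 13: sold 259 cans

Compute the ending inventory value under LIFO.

Apr 13, 259 sold [LIFO — newest first]: 59 @ $26 + 146 @ $22 + 54 @ $23 = $5,988
Ending inventory: 294 @ $20 + 95 @ $20 + 40 @ $23 = $8,700
Check: goods available $14,688 = COGS $5,988 + ending $8,700

Ending inventory = $8,700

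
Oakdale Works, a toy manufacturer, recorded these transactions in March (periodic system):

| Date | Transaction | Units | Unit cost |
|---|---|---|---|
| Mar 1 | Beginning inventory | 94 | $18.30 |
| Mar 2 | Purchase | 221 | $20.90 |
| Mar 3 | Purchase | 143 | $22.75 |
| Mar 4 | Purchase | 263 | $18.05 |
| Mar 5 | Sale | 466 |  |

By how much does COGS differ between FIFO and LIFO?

FIFO COGS: 94 @ $18.30 + 221 @ $20.90 + 143 @ $22.75 + 8 @ $18.05 = $9,736.75
LIFO COGS: 263 @ $18.05 + 143 @ $22.75 + 60 @ $20.90 = $9,254.40
Difference = |$9,736.75 − $9,254.40| = $482.35

$482.35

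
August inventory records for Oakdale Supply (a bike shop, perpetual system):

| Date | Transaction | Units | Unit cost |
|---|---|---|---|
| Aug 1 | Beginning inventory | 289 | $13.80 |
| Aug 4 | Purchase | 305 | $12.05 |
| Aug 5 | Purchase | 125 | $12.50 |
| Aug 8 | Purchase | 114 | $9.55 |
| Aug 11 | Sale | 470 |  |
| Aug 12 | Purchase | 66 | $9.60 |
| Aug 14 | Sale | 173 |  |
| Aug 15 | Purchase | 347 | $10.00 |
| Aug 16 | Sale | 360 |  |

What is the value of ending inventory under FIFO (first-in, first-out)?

Ending inventory = $2,430.00

Aug 11, 470 sold [FIFO — oldest first]: 289 @ $13.80 + 181 @ $12.05 = $6,169.25
Aug 14, 173 sold [FIFO — oldest first]: 124 @ $12.05 + 49 @ $12.50 = $2,106.70
Aug 16, 360 sold [FIFO — oldest first]: 76 @ $12.50 + 114 @ $9.55 + 66 @ $9.60 + 104 @ $10.00 = $3,712.30
Total COGS = $6,169.25 + $2,106.70 + $3,712.30 = $11,988.25
Ending inventory: 243 @ $10.00 = $2,430.00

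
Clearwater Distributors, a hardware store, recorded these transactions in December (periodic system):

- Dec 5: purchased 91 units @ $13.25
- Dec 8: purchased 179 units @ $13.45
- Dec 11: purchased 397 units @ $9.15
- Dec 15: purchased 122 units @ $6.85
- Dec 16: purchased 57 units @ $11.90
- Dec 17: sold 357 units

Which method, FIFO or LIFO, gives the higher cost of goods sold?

FIFO

FIFO COGS: 91 @ $13.25 + 179 @ $13.45 + 87 @ $9.15 = $4,409.35
LIFO COGS: 57 @ $11.90 + 122 @ $6.85 + 178 @ $9.15 = $3,142.70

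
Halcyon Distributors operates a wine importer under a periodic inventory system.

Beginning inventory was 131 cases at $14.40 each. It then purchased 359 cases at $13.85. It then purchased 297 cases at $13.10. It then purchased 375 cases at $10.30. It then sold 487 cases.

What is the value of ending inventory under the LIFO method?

Sale 1 (487) [LIFO — newest first]: 375 @ $10.30 + 112 @ $13.10 = $5,329.70
Ending inventory: 131 @ $14.40 + 359 @ $13.85 + 185 @ $13.10 = $9,282.05

Ending inventory = $9,282.05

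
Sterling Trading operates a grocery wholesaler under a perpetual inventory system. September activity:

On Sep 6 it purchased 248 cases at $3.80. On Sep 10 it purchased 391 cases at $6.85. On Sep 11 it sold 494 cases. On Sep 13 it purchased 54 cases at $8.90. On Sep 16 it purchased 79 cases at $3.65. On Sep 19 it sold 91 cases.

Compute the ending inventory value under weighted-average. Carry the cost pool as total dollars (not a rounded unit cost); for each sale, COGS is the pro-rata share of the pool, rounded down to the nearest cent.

After Sep 6: 248 on hand, pool $942.40 (≈ $3.8000 each)
After Sep 10: 639 on hand, pool $3,620.75 (≈ $5.6663 each)
Sep 11, sell 494: 494/639 × $3,620.75 → $2,799.14
After Sep 13: 199 on hand, pool $1,302.21 (≈ $6.5438 each)
After Sep 16: 278 on hand, pool $1,590.56 (≈ $5.7214 each)
Sep 19, sell 91: 91/278 × $1,590.56 → $520.65
Total COGS = $2,799.14 + $520.65 = $3,319.79
Ending inventory (cost pool remaining) = $1,069.91

Ending inventory = $1,069.91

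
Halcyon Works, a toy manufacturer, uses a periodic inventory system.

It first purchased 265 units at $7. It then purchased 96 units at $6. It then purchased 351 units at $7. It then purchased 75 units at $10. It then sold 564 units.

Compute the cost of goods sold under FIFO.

Sale 1 (564) [FIFO — oldest first]: 265 @ $7 + 96 @ $6 + 203 @ $7 = $3,852
Ending inventory: 148 @ $7 + 75 @ $10 = $1,786

COGS = $3,852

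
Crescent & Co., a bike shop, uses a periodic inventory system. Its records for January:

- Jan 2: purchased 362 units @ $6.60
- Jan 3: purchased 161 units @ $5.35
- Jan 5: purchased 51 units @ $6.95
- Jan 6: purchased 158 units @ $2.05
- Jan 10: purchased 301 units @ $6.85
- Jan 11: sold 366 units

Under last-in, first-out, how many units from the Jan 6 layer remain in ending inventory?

93

Jan 11, 366 sold [LIFO — newest first]: 301 @ $6.85 + 65 @ $2.05 = $2,195.10
Ending inventory: 362 @ $6.60 + 161 @ $5.35 + 51 @ $6.95 + 93 @ $2.05 = $3,795.65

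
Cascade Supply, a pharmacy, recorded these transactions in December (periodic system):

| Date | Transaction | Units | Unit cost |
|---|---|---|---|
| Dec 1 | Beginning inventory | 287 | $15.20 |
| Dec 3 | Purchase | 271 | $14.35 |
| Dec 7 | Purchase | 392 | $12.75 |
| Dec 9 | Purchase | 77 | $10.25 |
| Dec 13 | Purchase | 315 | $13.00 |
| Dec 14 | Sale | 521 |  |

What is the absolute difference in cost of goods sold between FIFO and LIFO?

$1,191.30

FIFO COGS: 287 @ $15.20 + 234 @ $14.35 = $7,720.30
LIFO COGS: 315 @ $13.00 + 77 @ $10.25 + 129 @ $12.75 = $6,529.00
Difference = |$7,720.30 − $6,529.00| = $1,191.30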